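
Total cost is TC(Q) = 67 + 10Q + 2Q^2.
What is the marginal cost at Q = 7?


MC = dTC/dQ = 10 + 2*2*Q
At Q = 7:
MC = 10 + 4*7
MC = 10 + 28 = 38

38


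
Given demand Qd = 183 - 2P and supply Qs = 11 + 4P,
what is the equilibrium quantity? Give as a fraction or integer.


First find equilibrium price:
183 - 2P = 11 + 4P
P* = 172/6 = 86/3
Then substitute into demand:
Q* = 183 - 2 * 86/3 = 377/3

377/3


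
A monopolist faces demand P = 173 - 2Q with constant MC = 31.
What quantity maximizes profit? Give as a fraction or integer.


TR = P*Q = (173 - 2Q)Q = 173Q - 2Q^2
MR = dTR/dQ = 173 - 4Q
Set MR = MC:
173 - 4Q = 31
142 = 4Q
Q* = 142/4 = 71/2

71/2


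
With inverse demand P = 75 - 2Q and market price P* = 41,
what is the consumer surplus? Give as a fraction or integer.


Maximum willingness to pay (at Q=0): P_max = 75
Quantity demanded at P* = 41:
Q* = (75 - 41)/2 = 17
CS = (1/2) * Q* * (P_max - P*)
CS = (1/2) * 17 * (75 - 41)
CS = (1/2) * 17 * 34 = 289

289


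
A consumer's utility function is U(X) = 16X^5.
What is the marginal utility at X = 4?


MU = dU/dX = 16*5*X^(5-1)
MU = 80*X^4
At X = 4:
MU = 80 * 4^4
MU = 80 * 256 = 20480

20480


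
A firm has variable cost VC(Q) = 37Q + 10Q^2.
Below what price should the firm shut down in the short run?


AVC(Q) = VC(Q)/Q = 37 + 10Q
AVC is increasing in Q, so minimum AVC is at Q -> 0+.
Min AVC = 37
The firm should shut down if P < 37.

37


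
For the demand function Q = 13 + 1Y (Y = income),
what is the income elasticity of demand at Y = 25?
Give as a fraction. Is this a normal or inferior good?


dQ/dY = 1
At Y = 25: Q = 13 + 1*25 = 38
Ey = (dQ/dY)(Y/Q) = 1 * 25 / 38 = 25/38
Since Ey > 0, this is a normal good.

25/38 (normal good)


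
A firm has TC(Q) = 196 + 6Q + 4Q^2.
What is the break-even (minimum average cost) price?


AC(Q) = 196/Q + 6 + 4Q
To minimize: dAC/dQ = -196/Q^2 + 4 = 0
Q^2 = 196/4 = 49
Q* = 7
Min AC = 196/7 + 6 + 4*7
Min AC = 28 + 6 + 28 = 62

62


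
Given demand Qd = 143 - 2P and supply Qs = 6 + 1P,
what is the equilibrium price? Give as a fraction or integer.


At equilibrium, Qd = Qs.
143 - 2P = 6 + 1P
143 - 6 = 2P + 1P
137 = 3P
P* = 137/3 = 137/3

137/3


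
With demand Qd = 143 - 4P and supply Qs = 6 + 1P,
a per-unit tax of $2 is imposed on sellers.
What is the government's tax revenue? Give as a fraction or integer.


With tax on sellers, new supply: Qs' = 6 + 1(P - 2)
= 4 + 1P
New equilibrium quantity:
Q_new = 159/5
Tax revenue = tax * Q_new = 2 * 159/5 = 318/5

318/5


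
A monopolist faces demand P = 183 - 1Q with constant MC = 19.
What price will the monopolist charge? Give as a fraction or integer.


MR = 183 - 2Q
Set MR = MC: 183 - 2Q = 19
Q* = 82
Substitute into demand:
P* = 183 - 1*82 = 101

101


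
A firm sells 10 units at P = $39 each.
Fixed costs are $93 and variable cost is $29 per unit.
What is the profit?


Total Revenue = P * Q = 39 * 10 = $390
Total Cost = FC + VC*Q = 93 + 29*10 = $383
Profit = TR - TC = 390 - 383 = $7

$7


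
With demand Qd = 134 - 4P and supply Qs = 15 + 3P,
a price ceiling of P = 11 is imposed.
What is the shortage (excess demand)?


At P = 11:
Qd = 134 - 4*11 = 90
Qs = 15 + 3*11 = 48
Shortage = Qd - Qs = 90 - 48 = 42

42


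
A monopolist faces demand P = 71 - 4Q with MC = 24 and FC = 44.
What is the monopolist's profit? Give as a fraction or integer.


MR = MC: 71 - 8Q = 24
Q* = 47/8
P* = 71 - 4*47/8 = 95/2
Profit = (P* - MC)*Q* - FC
= (95/2 - 24)*47/8 - 44
= 47/2*47/8 - 44
= 2209/16 - 44 = 1505/16

1505/16


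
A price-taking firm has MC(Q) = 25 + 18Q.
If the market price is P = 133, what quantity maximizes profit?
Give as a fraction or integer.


In perfect competition, profit is maximized where P = MC.
133 = 25 + 18Q
108 = 18Q
Q* = 108/18 = 6

6


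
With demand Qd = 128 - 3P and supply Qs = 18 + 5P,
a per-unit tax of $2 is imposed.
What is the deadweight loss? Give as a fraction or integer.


Pre-tax equilibrium quantity: Q* = 347/4
Post-tax equilibrium quantity: Q_tax = 83
Reduction in quantity: Q* - Q_tax = 15/4
DWL = (1/2) * tax * (Q* - Q_tax)
DWL = (1/2) * 2 * 15/4 = 15/4

15/4


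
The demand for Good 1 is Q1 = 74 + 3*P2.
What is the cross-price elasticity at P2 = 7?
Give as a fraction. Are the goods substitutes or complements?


dQ1/dP2 = 3
At P2 = 7: Q1 = 74 + 3*7 = 95
Exy = (dQ1/dP2)(P2/Q1) = 3 * 7 / 95 = 21/95
Since Exy > 0, the goods are substitutes.

21/95 (substitutes)


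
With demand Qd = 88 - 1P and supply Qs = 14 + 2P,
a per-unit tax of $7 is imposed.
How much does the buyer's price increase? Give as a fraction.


With a per-unit tax, the buyer's price increase depends on relative slopes.
Supply slope: d = 2, Demand slope: b = 1
Buyer's price increase = d * tax / (b + d)
= 2 * 7 / (1 + 2)
= 14 / 3 = 14/3

14/3


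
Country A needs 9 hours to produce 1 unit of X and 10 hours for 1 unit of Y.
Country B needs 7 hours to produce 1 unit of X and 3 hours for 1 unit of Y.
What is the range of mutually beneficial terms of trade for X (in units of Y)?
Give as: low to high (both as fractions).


Opportunity cost of X for Country A = hours_X / hours_Y = 9/10 = 9/10 units of Y
Opportunity cost of X for Country B = hours_X / hours_Y = 7/3 = 7/3 units of Y
Terms of trade must be between the two opportunity costs.
Range: 9/10 to 7/3

9/10 to 7/3


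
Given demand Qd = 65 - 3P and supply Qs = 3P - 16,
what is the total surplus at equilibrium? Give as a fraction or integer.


Find equilibrium: 65 - 3P = 3P - 16
65 + 16 = 6P
P* = 81/6 = 27/2
Q* = 3*27/2 - 16 = 49/2
Inverse demand: P = 65/3 - Q/3, so P_max = 65/3
Inverse supply: P = 16/3 + Q/3, so P_min = 16/3
CS = (1/2) * 49/2 * (65/3 - 27/2) = 2401/24
PS = (1/2) * 49/2 * (27/2 - 16/3) = 2401/24
TS = CS + PS = 2401/24 + 2401/24 = 2401/12

2401/12


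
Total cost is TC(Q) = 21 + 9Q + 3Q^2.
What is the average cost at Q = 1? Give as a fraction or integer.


TC(1) = 21 + 9*1 + 3*1^2
TC(1) = 21 + 9 + 3 = 33
AC = TC/Q = 33/1 = 33

33


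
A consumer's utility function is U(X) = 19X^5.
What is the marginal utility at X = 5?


MU = dU/dX = 19*5*X^(5-1)
MU = 95*X^4
At X = 5:
MU = 95 * 5^4
MU = 95 * 625 = 59375

59375


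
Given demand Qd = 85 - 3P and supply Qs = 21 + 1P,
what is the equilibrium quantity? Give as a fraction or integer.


First find equilibrium price:
85 - 3P = 21 + 1P
P* = 64/4 = 16
Then substitute into demand:
Q* = 85 - 3 * 16 = 37

37


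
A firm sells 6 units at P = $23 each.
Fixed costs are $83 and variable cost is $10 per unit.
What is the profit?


Total Revenue = P * Q = 23 * 6 = $138
Total Cost = FC + VC*Q = 83 + 10*6 = $143
Profit = TR - TC = 138 - 143 = $-5

$-5


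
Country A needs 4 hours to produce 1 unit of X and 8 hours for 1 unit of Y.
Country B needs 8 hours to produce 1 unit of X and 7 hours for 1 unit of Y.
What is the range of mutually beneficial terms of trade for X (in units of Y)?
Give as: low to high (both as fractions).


Opportunity cost of X for Country A = hours_X / hours_Y = 4/8 = 1/2 units of Y
Opportunity cost of X for Country B = hours_X / hours_Y = 8/7 = 8/7 units of Y
Terms of trade must be between the two opportunity costs.
Range: 1/2 to 8/7

1/2 to 8/7


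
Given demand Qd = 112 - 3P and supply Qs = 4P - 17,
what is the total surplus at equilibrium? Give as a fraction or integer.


Find equilibrium: 112 - 3P = 4P - 17
112 + 17 = 7P
P* = 129/7 = 129/7
Q* = 4*129/7 - 17 = 397/7
Inverse demand: P = 112/3 - Q/3, so P_max = 112/3
Inverse supply: P = 17/4 + Q/4, so P_min = 17/4
CS = (1/2) * 397/7 * (112/3 - 129/7) = 157609/294
PS = (1/2) * 397/7 * (129/7 - 17/4) = 157609/392
TS = CS + PS = 157609/294 + 157609/392 = 157609/168

157609/168


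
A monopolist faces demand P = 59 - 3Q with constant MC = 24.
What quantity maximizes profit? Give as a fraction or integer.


TR = P*Q = (59 - 3Q)Q = 59Q - 3Q^2
MR = dTR/dQ = 59 - 6Q
Set MR = MC:
59 - 6Q = 24
35 = 6Q
Q* = 35/6 = 35/6

35/6


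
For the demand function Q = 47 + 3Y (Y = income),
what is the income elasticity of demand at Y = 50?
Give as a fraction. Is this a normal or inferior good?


dQ/dY = 3
At Y = 50: Q = 47 + 3*50 = 197
Ey = (dQ/dY)(Y/Q) = 3 * 50 / 197 = 150/197
Since Ey > 0, this is a normal good.

150/197 (normal good)


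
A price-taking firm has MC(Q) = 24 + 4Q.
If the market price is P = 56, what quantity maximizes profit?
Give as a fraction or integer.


In perfect competition, profit is maximized where P = MC.
56 = 24 + 4Q
32 = 4Q
Q* = 32/4 = 8

8


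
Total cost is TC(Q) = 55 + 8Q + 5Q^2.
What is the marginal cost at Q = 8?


MC = dTC/dQ = 8 + 2*5*Q
At Q = 8:
MC = 8 + 10*8
MC = 8 + 80 = 88

88


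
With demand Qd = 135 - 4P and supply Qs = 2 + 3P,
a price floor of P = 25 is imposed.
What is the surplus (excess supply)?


At P = 25:
Qd = 135 - 4*25 = 35
Qs = 2 + 3*25 = 77
Surplus = Qs - Qd = 77 - 35 = 42

42


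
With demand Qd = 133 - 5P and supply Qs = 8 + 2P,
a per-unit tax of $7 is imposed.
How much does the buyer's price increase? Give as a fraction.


With a per-unit tax, the buyer's price increase depends on relative slopes.
Supply slope: d = 2, Demand slope: b = 5
Buyer's price increase = d * tax / (b + d)
= 2 * 7 / (5 + 2)
= 14 / 7 = 2

2


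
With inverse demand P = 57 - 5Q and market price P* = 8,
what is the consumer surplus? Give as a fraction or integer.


Maximum willingness to pay (at Q=0): P_max = 57
Quantity demanded at P* = 8:
Q* = (57 - 8)/5 = 49/5
CS = (1/2) * Q* * (P_max - P*)
CS = (1/2) * 49/5 * (57 - 8)
CS = (1/2) * 49/5 * 49 = 2401/10

2401/10


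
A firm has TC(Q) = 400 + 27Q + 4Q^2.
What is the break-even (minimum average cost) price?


AC(Q) = 400/Q + 27 + 4Q
To minimize: dAC/dQ = -400/Q^2 + 4 = 0
Q^2 = 400/4 = 100
Q* = 10
Min AC = 400/10 + 27 + 4*10
Min AC = 40 + 27 + 40 = 107

107


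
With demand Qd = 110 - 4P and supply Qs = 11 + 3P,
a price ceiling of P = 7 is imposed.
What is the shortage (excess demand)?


At P = 7:
Qd = 110 - 4*7 = 82
Qs = 11 + 3*7 = 32
Shortage = Qd - Qs = 82 - 32 = 50

50


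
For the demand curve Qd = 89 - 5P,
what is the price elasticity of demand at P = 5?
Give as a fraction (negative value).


dQ/dP = -5
At P = 5: Q = 89 - 5*5 = 64
E = (dQ/dP)(P/Q) = (-5)(5/64) = -25/64

-25/64


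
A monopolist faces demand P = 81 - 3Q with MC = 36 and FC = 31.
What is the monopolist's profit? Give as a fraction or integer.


MR = MC: 81 - 6Q = 36
Q* = 15/2
P* = 81 - 3*15/2 = 117/2
Profit = (P* - MC)*Q* - FC
= (117/2 - 36)*15/2 - 31
= 45/2*15/2 - 31
= 675/4 - 31 = 551/4

551/4


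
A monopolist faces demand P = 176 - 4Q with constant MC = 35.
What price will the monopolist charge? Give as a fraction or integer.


MR = 176 - 8Q
Set MR = MC: 176 - 8Q = 35
Q* = 141/8
Substitute into demand:
P* = 176 - 4*141/8 = 211/2

211/2


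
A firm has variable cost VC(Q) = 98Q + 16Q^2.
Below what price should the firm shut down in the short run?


AVC(Q) = VC(Q)/Q = 98 + 16Q
AVC is increasing in Q, so minimum AVC is at Q -> 0+.
Min AVC = 98
The firm should shut down if P < 98.

98


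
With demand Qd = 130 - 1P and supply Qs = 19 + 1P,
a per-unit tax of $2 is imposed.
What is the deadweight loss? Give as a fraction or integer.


Pre-tax equilibrium quantity: Q* = 149/2
Post-tax equilibrium quantity: Q_tax = 147/2
Reduction in quantity: Q* - Q_tax = 1
DWL = (1/2) * tax * (Q* - Q_tax)
DWL = (1/2) * 2 * 1 = 1

1


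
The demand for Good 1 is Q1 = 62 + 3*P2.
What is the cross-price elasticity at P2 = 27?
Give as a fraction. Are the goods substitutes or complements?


dQ1/dP2 = 3
At P2 = 27: Q1 = 62 + 3*27 = 143
Exy = (dQ1/dP2)(P2/Q1) = 3 * 27 / 143 = 81/143
Since Exy > 0, the goods are substitutes.

81/143 (substitutes)


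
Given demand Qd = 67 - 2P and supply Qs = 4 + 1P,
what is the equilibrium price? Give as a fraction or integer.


At equilibrium, Qd = Qs.
67 - 2P = 4 + 1P
67 - 4 = 2P + 1P
63 = 3P
P* = 63/3 = 21

21


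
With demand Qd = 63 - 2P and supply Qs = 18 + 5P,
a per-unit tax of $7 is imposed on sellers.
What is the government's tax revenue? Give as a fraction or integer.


With tax on sellers, new supply: Qs' = 18 + 5(P - 7)
= 5P - 17
New equilibrium quantity:
Q_new = 281/7
Tax revenue = tax * Q_new = 7 * 281/7 = 281

281


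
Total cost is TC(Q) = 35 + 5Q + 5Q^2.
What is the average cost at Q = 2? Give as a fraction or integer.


TC(2) = 35 + 5*2 + 5*2^2
TC(2) = 35 + 10 + 20 = 65
AC = TC/Q = 65/2 = 65/2

65/2


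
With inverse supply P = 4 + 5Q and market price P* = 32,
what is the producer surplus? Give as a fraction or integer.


Minimum supply price (at Q=0): P_min = 4
Quantity supplied at P* = 32:
Q* = (32 - 4)/5 = 28/5
PS = (1/2) * Q* * (P* - P_min)
PS = (1/2) * 28/5 * (32 - 4)
PS = (1/2) * 28/5 * 28 = 392/5

392/5


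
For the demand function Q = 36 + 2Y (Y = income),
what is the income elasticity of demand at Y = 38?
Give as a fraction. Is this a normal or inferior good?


dQ/dY = 2
At Y = 38: Q = 36 + 2*38 = 112
Ey = (dQ/dY)(Y/Q) = 2 * 38 / 112 = 19/28
Since Ey > 0, this is a normal good.

19/28 (normal good)


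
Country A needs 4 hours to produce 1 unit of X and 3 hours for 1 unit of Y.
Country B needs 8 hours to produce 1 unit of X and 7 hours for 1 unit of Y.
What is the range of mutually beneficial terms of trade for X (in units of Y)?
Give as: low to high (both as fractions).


Opportunity cost of X for Country A = hours_X / hours_Y = 4/3 = 4/3 units of Y
Opportunity cost of X for Country B = hours_X / hours_Y = 8/7 = 8/7 units of Y
Terms of trade must be between the two opportunity costs.
Range: 8/7 to 4/3

8/7 to 4/3


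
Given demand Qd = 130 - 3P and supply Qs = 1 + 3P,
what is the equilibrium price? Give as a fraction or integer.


At equilibrium, Qd = Qs.
130 - 3P = 1 + 3P
130 - 1 = 3P + 3P
129 = 6P
P* = 129/6 = 43/2

43/2


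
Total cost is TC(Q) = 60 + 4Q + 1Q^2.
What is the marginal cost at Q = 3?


MC = dTC/dQ = 4 + 2*1*Q
At Q = 3:
MC = 4 + 2*3
MC = 4 + 6 = 10

10


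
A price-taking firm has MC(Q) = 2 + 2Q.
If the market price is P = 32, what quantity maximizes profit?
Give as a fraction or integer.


In perfect competition, profit is maximized where P = MC.
32 = 2 + 2Q
30 = 2Q
Q* = 30/2 = 15

15


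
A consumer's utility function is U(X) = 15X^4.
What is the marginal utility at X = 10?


MU = dU/dX = 15*4*X^(4-1)
MU = 60*X^3
At X = 10:
MU = 60 * 10^3
MU = 60 * 1000 = 60000

60000


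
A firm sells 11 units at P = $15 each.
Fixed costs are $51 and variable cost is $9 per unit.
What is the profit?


Total Revenue = P * Q = 15 * 11 = $165
Total Cost = FC + VC*Q = 51 + 9*11 = $150
Profit = TR - TC = 165 - 150 = $15

$15


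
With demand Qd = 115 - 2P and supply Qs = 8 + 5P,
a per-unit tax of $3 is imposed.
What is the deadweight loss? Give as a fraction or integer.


Pre-tax equilibrium quantity: Q* = 591/7
Post-tax equilibrium quantity: Q_tax = 561/7
Reduction in quantity: Q* - Q_tax = 30/7
DWL = (1/2) * tax * (Q* - Q_tax)
DWL = (1/2) * 3 * 30/7 = 45/7

45/7


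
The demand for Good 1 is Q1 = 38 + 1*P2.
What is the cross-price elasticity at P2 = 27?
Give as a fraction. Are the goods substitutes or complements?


dQ1/dP2 = 1
At P2 = 27: Q1 = 38 + 1*27 = 65
Exy = (dQ1/dP2)(P2/Q1) = 1 * 27 / 65 = 27/65
Since Exy > 0, the goods are substitutes.

27/65 (substitutes)


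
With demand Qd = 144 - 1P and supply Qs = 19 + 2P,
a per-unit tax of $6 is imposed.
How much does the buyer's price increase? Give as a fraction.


With a per-unit tax, the buyer's price increase depends on relative slopes.
Supply slope: d = 2, Demand slope: b = 1
Buyer's price increase = d * tax / (b + d)
= 2 * 6 / (1 + 2)
= 12 / 3 = 4

4


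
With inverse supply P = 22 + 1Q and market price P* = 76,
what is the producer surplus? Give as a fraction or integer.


Minimum supply price (at Q=0): P_min = 22
Quantity supplied at P* = 76:
Q* = (76 - 22)/1 = 54
PS = (1/2) * Q* * (P* - P_min)
PS = (1/2) * 54 * (76 - 22)
PS = (1/2) * 54 * 54 = 1458

1458


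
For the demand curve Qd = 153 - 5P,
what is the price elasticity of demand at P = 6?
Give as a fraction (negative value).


dQ/dP = -5
At P = 6: Q = 153 - 5*6 = 123
E = (dQ/dP)(P/Q) = (-5)(6/123) = -10/41

-10/41


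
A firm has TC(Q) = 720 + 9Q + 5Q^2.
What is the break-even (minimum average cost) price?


AC(Q) = 720/Q + 9 + 5Q
To minimize: dAC/dQ = -720/Q^2 + 5 = 0
Q^2 = 720/5 = 144
Q* = 12
Min AC = 720/12 + 9 + 5*12
Min AC = 60 + 9 + 60 = 129

129


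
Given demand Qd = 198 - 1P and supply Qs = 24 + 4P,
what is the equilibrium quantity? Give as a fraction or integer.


First find equilibrium price:
198 - 1P = 24 + 4P
P* = 174/5 = 174/5
Then substitute into demand:
Q* = 198 - 1 * 174/5 = 816/5

816/5


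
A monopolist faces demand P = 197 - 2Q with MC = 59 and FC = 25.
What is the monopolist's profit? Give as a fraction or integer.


MR = MC: 197 - 4Q = 59
Q* = 69/2
P* = 197 - 2*69/2 = 128
Profit = (P* - MC)*Q* - FC
= (128 - 59)*69/2 - 25
= 69*69/2 - 25
= 4761/2 - 25 = 4711/2

4711/2


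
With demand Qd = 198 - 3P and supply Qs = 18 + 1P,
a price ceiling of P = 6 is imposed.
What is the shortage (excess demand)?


At P = 6:
Qd = 198 - 3*6 = 180
Qs = 18 + 1*6 = 24
Shortage = Qd - Qs = 180 - 24 = 156

156


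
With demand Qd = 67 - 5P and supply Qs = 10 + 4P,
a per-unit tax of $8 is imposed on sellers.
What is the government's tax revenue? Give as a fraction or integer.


With tax on sellers, new supply: Qs' = 10 + 4(P - 8)
= 4P - 22
New equilibrium quantity:
Q_new = 158/9
Tax revenue = tax * Q_new = 8 * 158/9 = 1264/9

1264/9


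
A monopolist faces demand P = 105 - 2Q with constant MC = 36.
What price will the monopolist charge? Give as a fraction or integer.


MR = 105 - 4Q
Set MR = MC: 105 - 4Q = 36
Q* = 69/4
Substitute into demand:
P* = 105 - 2*69/4 = 141/2

141/2


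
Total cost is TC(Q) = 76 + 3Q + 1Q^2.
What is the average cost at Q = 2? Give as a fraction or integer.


TC(2) = 76 + 3*2 + 1*2^2
TC(2) = 76 + 6 + 4 = 86
AC = TC/Q = 86/2 = 43

43


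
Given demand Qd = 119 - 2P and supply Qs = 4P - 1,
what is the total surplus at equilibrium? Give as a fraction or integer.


Find equilibrium: 119 - 2P = 4P - 1
119 + 1 = 6P
P* = 120/6 = 20
Q* = 4*20 - 1 = 79
Inverse demand: P = 119/2 - Q/2, so P_max = 119/2
Inverse supply: P = 1/4 + Q/4, so P_min = 1/4
CS = (1/2) * 79 * (119/2 - 20) = 6241/4
PS = (1/2) * 79 * (20 - 1/4) = 6241/8
TS = CS + PS = 6241/4 + 6241/8 = 18723/8

18723/8


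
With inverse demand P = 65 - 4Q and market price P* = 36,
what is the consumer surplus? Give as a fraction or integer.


Maximum willingness to pay (at Q=0): P_max = 65
Quantity demanded at P* = 36:
Q* = (65 - 36)/4 = 29/4
CS = (1/2) * Q* * (P_max - P*)
CS = (1/2) * 29/4 * (65 - 36)
CS = (1/2) * 29/4 * 29 = 841/8

841/8


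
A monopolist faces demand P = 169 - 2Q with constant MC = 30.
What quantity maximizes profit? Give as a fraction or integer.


TR = P*Q = (169 - 2Q)Q = 169Q - 2Q^2
MR = dTR/dQ = 169 - 4Q
Set MR = MC:
169 - 4Q = 30
139 = 4Q
Q* = 139/4 = 139/4

139/4


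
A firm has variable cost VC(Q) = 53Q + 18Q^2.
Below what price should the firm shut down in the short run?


AVC(Q) = VC(Q)/Q = 53 + 18Q
AVC is increasing in Q, so minimum AVC is at Q -> 0+.
Min AVC = 53
The firm should shut down if P < 53.

53


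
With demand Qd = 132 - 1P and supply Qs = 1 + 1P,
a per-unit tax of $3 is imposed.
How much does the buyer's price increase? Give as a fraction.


With a per-unit tax, the buyer's price increase depends on relative slopes.
Supply slope: d = 1, Demand slope: b = 1
Buyer's price increase = d * tax / (b + d)
= 1 * 3 / (1 + 1)
= 3 / 2 = 3/2

3/2


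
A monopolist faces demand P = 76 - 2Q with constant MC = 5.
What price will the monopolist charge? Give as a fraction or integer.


MR = 76 - 4Q
Set MR = MC: 76 - 4Q = 5
Q* = 71/4
Substitute into demand:
P* = 76 - 2*71/4 = 81/2

81/2


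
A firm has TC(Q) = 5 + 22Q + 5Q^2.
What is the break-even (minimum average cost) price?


AC(Q) = 5/Q + 22 + 5Q
To minimize: dAC/dQ = -5/Q^2 + 5 = 0
Q^2 = 5/5 = 1
Q* = 1
Min AC = 5/1 + 22 + 5*1
Min AC = 5 + 22 + 5 = 32

32


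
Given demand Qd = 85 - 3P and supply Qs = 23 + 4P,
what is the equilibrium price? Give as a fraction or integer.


At equilibrium, Qd = Qs.
85 - 3P = 23 + 4P
85 - 23 = 3P + 4P
62 = 7P
P* = 62/7 = 62/7

62/7


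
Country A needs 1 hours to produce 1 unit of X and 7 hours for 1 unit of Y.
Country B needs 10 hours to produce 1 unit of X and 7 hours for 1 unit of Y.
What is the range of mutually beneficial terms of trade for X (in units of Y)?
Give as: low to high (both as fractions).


Opportunity cost of X for Country A = hours_X / hours_Y = 1/7 = 1/7 units of Y
Opportunity cost of X for Country B = hours_X / hours_Y = 10/7 = 10/7 units of Y
Terms of trade must be between the two opportunity costs.
Range: 1/7 to 10/7

1/7 to 10/7


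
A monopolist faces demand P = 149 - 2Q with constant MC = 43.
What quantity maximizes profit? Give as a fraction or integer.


TR = P*Q = (149 - 2Q)Q = 149Q - 2Q^2
MR = dTR/dQ = 149 - 4Q
Set MR = MC:
149 - 4Q = 43
106 = 4Q
Q* = 106/4 = 53/2

53/2


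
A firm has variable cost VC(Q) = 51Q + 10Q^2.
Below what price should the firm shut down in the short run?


AVC(Q) = VC(Q)/Q = 51 + 10Q
AVC is increasing in Q, so minimum AVC is at Q -> 0+.
Min AVC = 51
The firm should shut down if P < 51.

51


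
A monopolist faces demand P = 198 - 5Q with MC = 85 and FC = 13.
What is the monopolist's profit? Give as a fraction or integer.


MR = MC: 198 - 10Q = 85
Q* = 113/10
P* = 198 - 5*113/10 = 283/2
Profit = (P* - MC)*Q* - FC
= (283/2 - 85)*113/10 - 13
= 113/2*113/10 - 13
= 12769/20 - 13 = 12509/20

12509/20


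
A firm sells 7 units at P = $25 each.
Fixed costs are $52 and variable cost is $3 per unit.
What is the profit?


Total Revenue = P * Q = 25 * 7 = $175
Total Cost = FC + VC*Q = 52 + 3*7 = $73
Profit = TR - TC = 175 - 73 = $102

$102


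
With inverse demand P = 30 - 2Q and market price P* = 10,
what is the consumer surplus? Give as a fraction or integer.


Maximum willingness to pay (at Q=0): P_max = 30
Quantity demanded at P* = 10:
Q* = (30 - 10)/2 = 10
CS = (1/2) * Q* * (P_max - P*)
CS = (1/2) * 10 * (30 - 10)
CS = (1/2) * 10 * 20 = 100

100


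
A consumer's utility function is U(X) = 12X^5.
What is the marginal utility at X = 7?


MU = dU/dX = 12*5*X^(5-1)
MU = 60*X^4
At X = 7:
MU = 60 * 7^4
MU = 60 * 2401 = 144060

144060


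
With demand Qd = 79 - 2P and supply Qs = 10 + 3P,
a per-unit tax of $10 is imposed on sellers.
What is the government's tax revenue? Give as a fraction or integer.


With tax on sellers, new supply: Qs' = 10 + 3(P - 10)
= 3P - 20
New equilibrium quantity:
Q_new = 197/5
Tax revenue = tax * Q_new = 10 * 197/5 = 394

394


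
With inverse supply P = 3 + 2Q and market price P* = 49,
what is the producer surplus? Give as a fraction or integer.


Minimum supply price (at Q=0): P_min = 3
Quantity supplied at P* = 49:
Q* = (49 - 3)/2 = 23
PS = (1/2) * Q* * (P* - P_min)
PS = (1/2) * 23 * (49 - 3)
PS = (1/2) * 23 * 46 = 529

529


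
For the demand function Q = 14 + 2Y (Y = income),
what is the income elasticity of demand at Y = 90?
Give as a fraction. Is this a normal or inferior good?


dQ/dY = 2
At Y = 90: Q = 14 + 2*90 = 194
Ey = (dQ/dY)(Y/Q) = 2 * 90 / 194 = 90/97
Since Ey > 0, this is a normal good.

90/97 (normal good)


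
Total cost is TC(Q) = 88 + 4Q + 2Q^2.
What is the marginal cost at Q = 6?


MC = dTC/dQ = 4 + 2*2*Q
At Q = 6:
MC = 4 + 4*6
MC = 4 + 24 = 28

28


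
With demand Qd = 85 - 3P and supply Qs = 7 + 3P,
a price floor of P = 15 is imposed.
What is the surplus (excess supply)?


At P = 15:
Qd = 85 - 3*15 = 40
Qs = 7 + 3*15 = 52
Surplus = Qs - Qd = 52 - 40 = 12

12


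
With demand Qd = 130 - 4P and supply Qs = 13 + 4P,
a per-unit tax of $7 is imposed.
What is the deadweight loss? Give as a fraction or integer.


Pre-tax equilibrium quantity: Q* = 143/2
Post-tax equilibrium quantity: Q_tax = 115/2
Reduction in quantity: Q* - Q_tax = 14
DWL = (1/2) * tax * (Q* - Q_tax)
DWL = (1/2) * 7 * 14 = 49

49


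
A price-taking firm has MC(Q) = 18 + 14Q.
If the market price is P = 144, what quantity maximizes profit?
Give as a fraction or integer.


In perfect competition, profit is maximized where P = MC.
144 = 18 + 14Q
126 = 14Q
Q* = 126/14 = 9

9


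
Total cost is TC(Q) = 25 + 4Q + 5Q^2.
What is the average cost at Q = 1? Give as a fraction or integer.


TC(1) = 25 + 4*1 + 5*1^2
TC(1) = 25 + 4 + 5 = 34
AC = TC/Q = 34/1 = 34

34


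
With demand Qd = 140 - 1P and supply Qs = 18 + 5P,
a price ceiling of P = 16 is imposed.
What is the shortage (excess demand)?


At P = 16:
Qd = 140 - 1*16 = 124
Qs = 18 + 5*16 = 98
Shortage = Qd - Qs = 124 - 98 = 26

26


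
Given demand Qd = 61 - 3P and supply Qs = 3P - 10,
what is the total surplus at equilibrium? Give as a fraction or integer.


Find equilibrium: 61 - 3P = 3P - 10
61 + 10 = 6P
P* = 71/6 = 71/6
Q* = 3*71/6 - 10 = 51/2
Inverse demand: P = 61/3 - Q/3, so P_max = 61/3
Inverse supply: P = 10/3 + Q/3, so P_min = 10/3
CS = (1/2) * 51/2 * (61/3 - 71/6) = 867/8
PS = (1/2) * 51/2 * (71/6 - 10/3) = 867/8
TS = CS + PS = 867/8 + 867/8 = 867/4

867/4


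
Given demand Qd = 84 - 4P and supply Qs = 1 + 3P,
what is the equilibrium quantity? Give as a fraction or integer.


First find equilibrium price:
84 - 4P = 1 + 3P
P* = 83/7 = 83/7
Then substitute into demand:
Q* = 84 - 4 * 83/7 = 256/7

256/7


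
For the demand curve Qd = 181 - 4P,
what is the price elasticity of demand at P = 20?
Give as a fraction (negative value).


dQ/dP = -4
At P = 20: Q = 181 - 4*20 = 101
E = (dQ/dP)(P/Q) = (-4)(20/101) = -80/101

-80/101


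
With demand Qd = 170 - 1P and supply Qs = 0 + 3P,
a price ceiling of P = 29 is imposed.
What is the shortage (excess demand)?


At P = 29:
Qd = 170 - 1*29 = 141
Qs = 0 + 3*29 = 87
Shortage = Qd - Qs = 141 - 87 = 54

54


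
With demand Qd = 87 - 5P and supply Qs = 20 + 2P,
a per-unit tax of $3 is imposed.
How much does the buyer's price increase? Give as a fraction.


With a per-unit tax, the buyer's price increase depends on relative slopes.
Supply slope: d = 2, Demand slope: b = 5
Buyer's price increase = d * tax / (b + d)
= 2 * 3 / (5 + 2)
= 6 / 7 = 6/7

6/7


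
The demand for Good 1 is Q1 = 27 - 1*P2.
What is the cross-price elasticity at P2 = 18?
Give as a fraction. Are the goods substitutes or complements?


dQ1/dP2 = -1
At P2 = 18: Q1 = 27 - 1*18 = 9
Exy = (dQ1/dP2)(P2/Q1) = -1 * 18 / 9 = -2
Since Exy < 0, the goods are complements.

-2 (complements)


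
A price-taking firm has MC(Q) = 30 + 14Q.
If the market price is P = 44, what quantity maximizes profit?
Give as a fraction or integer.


In perfect competition, profit is maximized where P = MC.
44 = 30 + 14Q
14 = 14Q
Q* = 14/14 = 1

1


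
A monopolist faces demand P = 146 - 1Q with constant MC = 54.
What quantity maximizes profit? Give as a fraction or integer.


TR = P*Q = (146 - 1Q)Q = 146Q - 1Q^2
MR = dTR/dQ = 146 - 2Q
Set MR = MC:
146 - 2Q = 54
92 = 2Q
Q* = 92/2 = 46

46


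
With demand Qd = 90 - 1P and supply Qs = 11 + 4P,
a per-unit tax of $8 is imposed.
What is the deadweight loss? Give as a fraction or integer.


Pre-tax equilibrium quantity: Q* = 371/5
Post-tax equilibrium quantity: Q_tax = 339/5
Reduction in quantity: Q* - Q_tax = 32/5
DWL = (1/2) * tax * (Q* - Q_tax)
DWL = (1/2) * 8 * 32/5 = 128/5

128/5


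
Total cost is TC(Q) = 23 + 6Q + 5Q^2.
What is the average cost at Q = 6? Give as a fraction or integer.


TC(6) = 23 + 6*6 + 5*6^2
TC(6) = 23 + 36 + 180 = 239
AC = TC/Q = 239/6 = 239/6

239/6


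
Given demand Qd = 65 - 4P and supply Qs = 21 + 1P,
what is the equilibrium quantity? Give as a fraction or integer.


First find equilibrium price:
65 - 4P = 21 + 1P
P* = 44/5 = 44/5
Then substitute into demand:
Q* = 65 - 4 * 44/5 = 149/5

149/5


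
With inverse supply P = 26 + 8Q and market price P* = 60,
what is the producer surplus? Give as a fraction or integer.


Minimum supply price (at Q=0): P_min = 26
Quantity supplied at P* = 60:
Q* = (60 - 26)/8 = 17/4
PS = (1/2) * Q* * (P* - P_min)
PS = (1/2) * 17/4 * (60 - 26)
PS = (1/2) * 17/4 * 34 = 289/4

289/4


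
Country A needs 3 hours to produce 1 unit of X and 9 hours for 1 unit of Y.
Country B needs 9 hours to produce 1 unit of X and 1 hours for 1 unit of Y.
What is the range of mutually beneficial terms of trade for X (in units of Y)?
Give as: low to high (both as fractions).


Opportunity cost of X for Country A = hours_X / hours_Y = 3/9 = 1/3 units of Y
Opportunity cost of X for Country B = hours_X / hours_Y = 9/1 = 9 units of Y
Terms of trade must be between the two opportunity costs.
Range: 1/3 to 9

1/3 to 9


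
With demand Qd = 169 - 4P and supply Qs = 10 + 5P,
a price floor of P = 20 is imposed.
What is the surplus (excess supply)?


At P = 20:
Qd = 169 - 4*20 = 89
Qs = 10 + 5*20 = 110
Surplus = Qs - Qd = 110 - 89 = 21

21


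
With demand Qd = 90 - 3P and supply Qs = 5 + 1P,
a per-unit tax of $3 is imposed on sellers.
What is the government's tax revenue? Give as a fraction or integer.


With tax on sellers, new supply: Qs' = 5 + 1(P - 3)
= 2 + 1P
New equilibrium quantity:
Q_new = 24
Tax revenue = tax * Q_new = 3 * 24 = 72

72


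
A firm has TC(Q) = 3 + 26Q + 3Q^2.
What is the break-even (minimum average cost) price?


AC(Q) = 3/Q + 26 + 3Q
To minimize: dAC/dQ = -3/Q^2 + 3 = 0
Q^2 = 3/3 = 1
Q* = 1
Min AC = 3/1 + 26 + 3*1
Min AC = 3 + 26 + 3 = 32

32


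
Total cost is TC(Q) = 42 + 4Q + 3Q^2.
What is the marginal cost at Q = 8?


MC = dTC/dQ = 4 + 2*3*Q
At Q = 8:
MC = 4 + 6*8
MC = 4 + 48 = 52

52


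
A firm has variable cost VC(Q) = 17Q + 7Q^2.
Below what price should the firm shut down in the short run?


AVC(Q) = VC(Q)/Q = 17 + 7Q
AVC is increasing in Q, so minimum AVC is at Q -> 0+.
Min AVC = 17
The firm should shut down if P < 17.

17


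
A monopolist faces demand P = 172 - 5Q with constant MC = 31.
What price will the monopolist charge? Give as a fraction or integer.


MR = 172 - 10Q
Set MR = MC: 172 - 10Q = 31
Q* = 141/10
Substitute into demand:
P* = 172 - 5*141/10 = 203/2

203/2


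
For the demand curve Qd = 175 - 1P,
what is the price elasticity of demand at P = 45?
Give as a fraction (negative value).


dQ/dP = -1
At P = 45: Q = 175 - 1*45 = 130
E = (dQ/dP)(P/Q) = (-1)(45/130) = -9/26

-9/26


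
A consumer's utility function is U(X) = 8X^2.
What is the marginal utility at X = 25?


MU = dU/dX = 8*2*X^(2-1)
MU = 16*X^1
At X = 25:
MU = 16 * 25^1
MU = 16 * 25 = 400

400


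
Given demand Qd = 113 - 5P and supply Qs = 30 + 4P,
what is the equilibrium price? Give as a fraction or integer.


At equilibrium, Qd = Qs.
113 - 5P = 30 + 4P
113 - 30 = 5P + 4P
83 = 9P
P* = 83/9 = 83/9

83/9


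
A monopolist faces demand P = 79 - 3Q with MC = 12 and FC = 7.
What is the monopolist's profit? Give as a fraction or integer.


MR = MC: 79 - 6Q = 12
Q* = 67/6
P* = 79 - 3*67/6 = 91/2
Profit = (P* - MC)*Q* - FC
= (91/2 - 12)*67/6 - 7
= 67/2*67/6 - 7
= 4489/12 - 7 = 4405/12

4405/12


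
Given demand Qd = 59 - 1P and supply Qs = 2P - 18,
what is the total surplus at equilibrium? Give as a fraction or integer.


Find equilibrium: 59 - 1P = 2P - 18
59 + 18 = 3P
P* = 77/3 = 77/3
Q* = 2*77/3 - 18 = 100/3
Inverse demand: P = 59 - Q/1, so P_max = 59
Inverse supply: P = 9 + Q/2, so P_min = 9
CS = (1/2) * 100/3 * (59 - 77/3) = 5000/9
PS = (1/2) * 100/3 * (77/3 - 9) = 2500/9
TS = CS + PS = 5000/9 + 2500/9 = 2500/3

2500/3


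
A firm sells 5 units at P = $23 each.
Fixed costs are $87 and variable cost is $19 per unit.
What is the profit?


Total Revenue = P * Q = 23 * 5 = $115
Total Cost = FC + VC*Q = 87 + 19*5 = $182
Profit = TR - TC = 115 - 182 = $-67

$-67


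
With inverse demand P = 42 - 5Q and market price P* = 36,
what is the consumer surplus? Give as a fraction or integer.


Maximum willingness to pay (at Q=0): P_max = 42
Quantity demanded at P* = 36:
Q* = (42 - 36)/5 = 6/5
CS = (1/2) * Q* * (P_max - P*)
CS = (1/2) * 6/5 * (42 - 36)
CS = (1/2) * 6/5 * 6 = 18/5

18/5


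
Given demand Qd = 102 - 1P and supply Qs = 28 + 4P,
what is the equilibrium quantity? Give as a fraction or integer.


First find equilibrium price:
102 - 1P = 28 + 4P
P* = 74/5 = 74/5
Then substitute into demand:
Q* = 102 - 1 * 74/5 = 436/5

436/5


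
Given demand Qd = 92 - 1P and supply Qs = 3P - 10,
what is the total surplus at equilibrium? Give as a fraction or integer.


Find equilibrium: 92 - 1P = 3P - 10
92 + 10 = 4P
P* = 102/4 = 51/2
Q* = 3*51/2 - 10 = 133/2
Inverse demand: P = 92 - Q/1, so P_max = 92
Inverse supply: P = 10/3 + Q/3, so P_min = 10/3
CS = (1/2) * 133/2 * (92 - 51/2) = 17689/8
PS = (1/2) * 133/2 * (51/2 - 10/3) = 17689/24
TS = CS + PS = 17689/8 + 17689/24 = 17689/6

17689/6


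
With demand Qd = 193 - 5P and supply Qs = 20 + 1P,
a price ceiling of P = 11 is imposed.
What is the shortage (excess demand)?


At P = 11:
Qd = 193 - 5*11 = 138
Qs = 20 + 1*11 = 31
Shortage = Qd - Qs = 138 - 31 = 107

107


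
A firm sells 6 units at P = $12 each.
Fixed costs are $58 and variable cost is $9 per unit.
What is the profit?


Total Revenue = P * Q = 12 * 6 = $72
Total Cost = FC + VC*Q = 58 + 9*6 = $112
Profit = TR - TC = 72 - 112 = $-40

$-40


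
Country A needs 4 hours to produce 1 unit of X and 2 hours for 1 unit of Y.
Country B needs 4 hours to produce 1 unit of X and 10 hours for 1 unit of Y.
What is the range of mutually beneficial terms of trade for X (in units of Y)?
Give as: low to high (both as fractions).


Opportunity cost of X for Country A = hours_X / hours_Y = 4/2 = 2 units of Y
Opportunity cost of X for Country B = hours_X / hours_Y = 4/10 = 2/5 units of Y
Terms of trade must be between the two opportunity costs.
Range: 2/5 to 2

2/5 to 2


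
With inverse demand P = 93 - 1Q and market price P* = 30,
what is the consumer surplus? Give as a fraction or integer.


Maximum willingness to pay (at Q=0): P_max = 93
Quantity demanded at P* = 30:
Q* = (93 - 30)/1 = 63
CS = (1/2) * Q* * (P_max - P*)
CS = (1/2) * 63 * (93 - 30)
CS = (1/2) * 63 * 63 = 3969/2

3969/2


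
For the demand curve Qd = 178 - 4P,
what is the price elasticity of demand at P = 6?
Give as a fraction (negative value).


dQ/dP = -4
At P = 6: Q = 178 - 4*6 = 154
E = (dQ/dP)(P/Q) = (-4)(6/154) = -12/77

-12/77


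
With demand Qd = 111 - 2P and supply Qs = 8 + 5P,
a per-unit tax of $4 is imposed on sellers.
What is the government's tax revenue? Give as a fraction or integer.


With tax on sellers, new supply: Qs' = 8 + 5(P - 4)
= 5P - 12
New equilibrium quantity:
Q_new = 531/7
Tax revenue = tax * Q_new = 4 * 531/7 = 2124/7

2124/7


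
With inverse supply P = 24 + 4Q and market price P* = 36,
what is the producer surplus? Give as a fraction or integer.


Minimum supply price (at Q=0): P_min = 24
Quantity supplied at P* = 36:
Q* = (36 - 24)/4 = 3
PS = (1/2) * Q* * (P* - P_min)
PS = (1/2) * 3 * (36 - 24)
PS = (1/2) * 3 * 12 = 18

18


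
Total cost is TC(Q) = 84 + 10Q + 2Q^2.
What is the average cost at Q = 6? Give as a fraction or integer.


TC(6) = 84 + 10*6 + 2*6^2
TC(6) = 84 + 60 + 72 = 216
AC = TC/Q = 216/6 = 36

36


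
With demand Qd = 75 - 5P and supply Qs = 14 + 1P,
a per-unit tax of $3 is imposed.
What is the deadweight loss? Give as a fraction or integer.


Pre-tax equilibrium quantity: Q* = 145/6
Post-tax equilibrium quantity: Q_tax = 65/3
Reduction in quantity: Q* - Q_tax = 5/2
DWL = (1/2) * tax * (Q* - Q_tax)
DWL = (1/2) * 3 * 5/2 = 15/4

15/4


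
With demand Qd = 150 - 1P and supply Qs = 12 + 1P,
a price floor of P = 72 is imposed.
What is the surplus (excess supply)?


At P = 72:
Qd = 150 - 1*72 = 78
Qs = 12 + 1*72 = 84
Surplus = Qs - Qd = 84 - 78 = 6

6


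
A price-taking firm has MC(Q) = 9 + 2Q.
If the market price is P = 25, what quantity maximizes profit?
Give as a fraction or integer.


In perfect competition, profit is maximized where P = MC.
25 = 9 + 2Q
16 = 2Q
Q* = 16/2 = 8

8


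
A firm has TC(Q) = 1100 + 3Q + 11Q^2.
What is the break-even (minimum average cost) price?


AC(Q) = 1100/Q + 3 + 11Q
To minimize: dAC/dQ = -1100/Q^2 + 11 = 0
Q^2 = 1100/11 = 100
Q* = 10
Min AC = 1100/10 + 3 + 11*10
Min AC = 110 + 3 + 110 = 223

223


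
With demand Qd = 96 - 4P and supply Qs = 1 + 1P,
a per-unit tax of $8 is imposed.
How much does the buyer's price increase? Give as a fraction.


With a per-unit tax, the buyer's price increase depends on relative slopes.
Supply slope: d = 1, Demand slope: b = 4
Buyer's price increase = d * tax / (b + d)
= 1 * 8 / (4 + 1)
= 8 / 5 = 8/5

8/5


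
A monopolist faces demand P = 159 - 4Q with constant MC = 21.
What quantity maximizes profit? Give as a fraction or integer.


TR = P*Q = (159 - 4Q)Q = 159Q - 4Q^2
MR = dTR/dQ = 159 - 8Q
Set MR = MC:
159 - 8Q = 21
138 = 8Q
Q* = 138/8 = 69/4

69/4


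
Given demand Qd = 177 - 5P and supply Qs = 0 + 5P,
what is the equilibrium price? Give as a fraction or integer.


At equilibrium, Qd = Qs.
177 - 5P = 0 + 5P
177 - 0 = 5P + 5P
177 = 10P
P* = 177/10 = 177/10

177/10


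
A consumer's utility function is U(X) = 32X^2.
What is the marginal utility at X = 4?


MU = dU/dX = 32*2*X^(2-1)
MU = 64*X^1
At X = 4:
MU = 64 * 4^1
MU = 64 * 4 = 256

256


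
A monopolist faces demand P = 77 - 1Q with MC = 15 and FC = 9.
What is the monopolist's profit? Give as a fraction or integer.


MR = MC: 77 - 2Q = 15
Q* = 31
P* = 77 - 1*31 = 46
Profit = (P* - MC)*Q* - FC
= (46 - 15)*31 - 9
= 31*31 - 9
= 961 - 9 = 952

952


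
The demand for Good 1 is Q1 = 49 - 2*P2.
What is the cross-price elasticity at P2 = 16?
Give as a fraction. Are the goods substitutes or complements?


dQ1/dP2 = -2
At P2 = 16: Q1 = 49 - 2*16 = 17
Exy = (dQ1/dP2)(P2/Q1) = -2 * 16 / 17 = -32/17
Since Exy < 0, the goods are complements.

-32/17 (complements)


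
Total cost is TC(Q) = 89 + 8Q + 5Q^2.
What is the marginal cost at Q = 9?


MC = dTC/dQ = 8 + 2*5*Q
At Q = 9:
MC = 8 + 10*9
MC = 8 + 90 = 98

98


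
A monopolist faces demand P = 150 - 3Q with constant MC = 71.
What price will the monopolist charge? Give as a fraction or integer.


MR = 150 - 6Q
Set MR = MC: 150 - 6Q = 71
Q* = 79/6
Substitute into demand:
P* = 150 - 3*79/6 = 221/2

221/2


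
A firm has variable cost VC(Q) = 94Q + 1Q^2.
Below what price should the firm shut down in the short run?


AVC(Q) = VC(Q)/Q = 94 + 1Q
AVC is increasing in Q, so minimum AVC is at Q -> 0+.
Min AVC = 94
The firm should shut down if P < 94.

94


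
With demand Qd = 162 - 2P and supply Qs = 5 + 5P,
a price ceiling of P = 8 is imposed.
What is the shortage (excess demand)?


At P = 8:
Qd = 162 - 2*8 = 146
Qs = 5 + 5*8 = 45
Shortage = Qd - Qs = 146 - 45 = 101

101


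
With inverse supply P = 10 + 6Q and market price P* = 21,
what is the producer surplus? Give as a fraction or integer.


Minimum supply price (at Q=0): P_min = 10
Quantity supplied at P* = 21:
Q* = (21 - 10)/6 = 11/6
PS = (1/2) * Q* * (P* - P_min)
PS = (1/2) * 11/6 * (21 - 10)
PS = (1/2) * 11/6 * 11 = 121/12

121/12


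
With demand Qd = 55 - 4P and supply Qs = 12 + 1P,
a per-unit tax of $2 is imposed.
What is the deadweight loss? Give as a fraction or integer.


Pre-tax equilibrium quantity: Q* = 103/5
Post-tax equilibrium quantity: Q_tax = 19
Reduction in quantity: Q* - Q_tax = 8/5
DWL = (1/2) * tax * (Q* - Q_tax)
DWL = (1/2) * 2 * 8/5 = 8/5

8/5


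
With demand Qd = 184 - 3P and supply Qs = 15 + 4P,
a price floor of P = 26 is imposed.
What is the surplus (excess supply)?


At P = 26:
Qd = 184 - 3*26 = 106
Qs = 15 + 4*26 = 119
Surplus = Qs - Qd = 119 - 106 = 13

13


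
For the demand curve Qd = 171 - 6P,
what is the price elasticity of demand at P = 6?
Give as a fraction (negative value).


dQ/dP = -6
At P = 6: Q = 171 - 6*6 = 135
E = (dQ/dP)(P/Q) = (-6)(6/135) = -4/15

-4/15
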